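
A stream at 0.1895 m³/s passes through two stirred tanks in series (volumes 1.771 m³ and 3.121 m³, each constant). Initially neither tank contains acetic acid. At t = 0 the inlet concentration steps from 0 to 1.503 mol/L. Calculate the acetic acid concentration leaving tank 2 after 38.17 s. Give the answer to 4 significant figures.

Time constants: τᵢ = Vᵢ/Q for each well-mixed tank.
τ₁ = 1.771/0.1895 = 9.34565 s; τ₂ = 3.121/0.1895 = 16.4697 s.
Tank 1: C₁ = C_in(1 − e^(−t/τ₁)). Tank 2 (τ₁ ≠ τ₂): C₂ = C_in[1 − (τ₁ e^(−t/τ₁) − τ₂ e^(−t/τ₂))/(τ₁ − τ₂)].
At t = 38.17: e^(−t/τ₁) = 0.0168357, e^(−t/τ₂) = 0.0985102.
C₂ = 1.503·[1 − (9.34565·0.0168357 − 16.4697·0.0985102)/(-7.12401)] = 1.503·0.794345 = 1.19390 mol/L.

1.194 mol/L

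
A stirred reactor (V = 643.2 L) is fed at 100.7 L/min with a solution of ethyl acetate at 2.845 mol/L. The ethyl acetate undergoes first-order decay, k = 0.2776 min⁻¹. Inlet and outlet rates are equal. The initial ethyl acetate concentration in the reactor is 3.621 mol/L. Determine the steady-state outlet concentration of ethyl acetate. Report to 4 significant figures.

Species balance: V dC/dt = Q C_in − Q C − k V C.
Steady state (dC/dt = 0): C_ss = Q C_in/(Q + kV) = C_in/(1 + kV/Q).
C_ss = 100.7·2.845/(100.7 + 0.2776·643.2) = 286.492/279.252 = 1.02592 mol/L.

1.026 mol/L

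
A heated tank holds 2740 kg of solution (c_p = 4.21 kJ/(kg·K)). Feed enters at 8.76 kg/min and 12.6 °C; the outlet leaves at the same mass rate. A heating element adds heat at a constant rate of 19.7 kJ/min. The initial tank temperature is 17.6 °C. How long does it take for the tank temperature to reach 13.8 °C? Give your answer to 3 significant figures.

595 min

M c_p dT/dt = ṁ c_p (T_in − T) + Q̇.
τ = M/ṁ = 312.79 min; T_ss = T_in + Q̇/(ṁ c_p) = 13.134 °C.
T(t) = T_ss + (T₀ − T_ss) e^(−t/τ). Set T = 13.8:
e^(−t/τ) = (13.8 − 13.134)/(17.6 − 13.134) = 0.14909
t = −312.79 · ln(0.14909) = 595.29 min.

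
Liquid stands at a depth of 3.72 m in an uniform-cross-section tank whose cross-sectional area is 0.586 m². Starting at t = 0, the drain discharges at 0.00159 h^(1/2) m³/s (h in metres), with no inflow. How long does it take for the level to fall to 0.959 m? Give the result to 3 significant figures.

Accumulation of liquid (constant cross-section A): A dh/dt = −0.00159 √h.
This is separable: 2 d(√h)/dt = −0.00159/A, so √h = √h₀ − (0.00159/(2A)) t.
t = 2A(√h₀ − √h)/0.00159 = 2·0.586·(√3.72 − √0.959)/0.00159
  = 1.1720 × (1.9287 − 0.97929) / 0.00159 = 699.84 s.

700 s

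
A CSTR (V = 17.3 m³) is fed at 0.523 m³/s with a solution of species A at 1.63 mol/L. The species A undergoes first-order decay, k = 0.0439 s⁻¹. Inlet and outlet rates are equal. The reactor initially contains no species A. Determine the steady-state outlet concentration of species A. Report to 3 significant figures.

0.665 mol/L

Accumulation = in − out − consumed: V dC/dt = Q C_in − Q C − k V C.
At steady state: 0 = Q C_in − (Q + kV) C_ss, so C_ss = Q C_in/(Q + kV).
C_ss = 0.523·1.63/(0.523 + 0.0439·17.3) = 0.85249/1.2825 = 0.66473 mol/L.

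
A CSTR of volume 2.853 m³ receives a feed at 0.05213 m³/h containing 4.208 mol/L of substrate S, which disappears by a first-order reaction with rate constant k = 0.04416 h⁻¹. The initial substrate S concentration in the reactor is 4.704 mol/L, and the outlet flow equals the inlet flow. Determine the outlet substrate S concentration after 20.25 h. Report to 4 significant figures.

Species balance: V dC/dt = Q C_in − Q C − k V C.
This is linear with rate a = Q/V + k = 0.0624320 h⁻¹.
C_ss = Q C_in/(Q + kV) = 1.23156 mol/L; C(t) = C_ss + (C₀ − C_ss) e^(−a t).
C(20.25) = 1.23156 + (3.47244)·e^(−0.0624320·20.25) = 1.23156 + (3.47244)·0.282452 = 2.21235 mol/L.

2.212 mol/L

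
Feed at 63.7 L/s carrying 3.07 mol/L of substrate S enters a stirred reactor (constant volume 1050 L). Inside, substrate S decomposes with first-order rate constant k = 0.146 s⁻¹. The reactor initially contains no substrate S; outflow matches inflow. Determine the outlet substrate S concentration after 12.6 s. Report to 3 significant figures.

V dC/dt = Q(C_in − C) − k V C.
This is linear with rate a = Q/V + k = 0.20667 s⁻¹.
C_ss = Q C_in/(Q + kV) = 0.90119 mol/L; C(t) = C_ss + (C₀ − C_ss) e^(−a t).
C(12.6) = 0.90119 + (-0.90119)·e^(−0.20667·12.6) = 0.90119 + (-0.90119)·0.073977 = 0.83453 mol/L.

0.835 mol/L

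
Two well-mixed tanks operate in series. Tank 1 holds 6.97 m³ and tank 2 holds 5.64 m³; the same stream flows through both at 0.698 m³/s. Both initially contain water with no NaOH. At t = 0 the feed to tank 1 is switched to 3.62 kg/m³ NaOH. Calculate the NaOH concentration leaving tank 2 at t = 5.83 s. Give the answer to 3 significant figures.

0.500 kg/m³

Time constants: τᵢ = Vᵢ/Q for each well-mixed tank.
τ₁ = 6.97/0.698 = 9.9857 s; τ₂ = 5.64/0.698 = 8.0802 s.
Solving the cascade with C₁(0)=C₂(0)=0 gives C₂(t) = C_in[1 − (τ₁ e^(−t/τ₁) − τ₂ e^(−t/τ₂))/(τ₁ − τ₂)].
At t = 5.83: e^(−t/τ₁) = 0.55775, e^(−t/τ₂) = 0.48602.
C₂ = 3.62·[1 − (9.9857·0.55775 − 8.0802·0.48602)/(1.9054)] = 3.62·0.13803 = 0.49967 kg/m³.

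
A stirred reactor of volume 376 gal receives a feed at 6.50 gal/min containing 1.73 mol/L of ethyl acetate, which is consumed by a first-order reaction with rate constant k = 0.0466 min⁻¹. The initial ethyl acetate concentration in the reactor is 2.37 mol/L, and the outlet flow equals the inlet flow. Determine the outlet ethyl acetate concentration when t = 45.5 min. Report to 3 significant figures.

Accumulation = in − out − consumed: V dC/dt = Q C_in − Q C − k V C.
dC/dt = (Q/V) C_in − (Q/V + k) C; effective rate a = Q/V + k = 0.017287 + 0.0466 = 0.063887 min⁻¹.
C_ss = Q C_in/(Q + kV) = 0.46812 mol/L; C(t) = C_ss + (C₀ − C_ss) e^(−a t).
C(45.5) = 0.46812 + (1.9019)·e^(−0.063887·45.5) = 0.46812 + (1.9019)·0.054647 = 0.57205 mol/L.

0.572 mol/L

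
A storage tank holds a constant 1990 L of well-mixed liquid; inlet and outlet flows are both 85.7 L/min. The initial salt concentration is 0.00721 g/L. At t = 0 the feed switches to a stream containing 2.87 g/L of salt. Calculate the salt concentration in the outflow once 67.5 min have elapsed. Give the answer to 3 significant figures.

2.71 g/L

Unsteady species balance (constant V, well mixed): V dC/dt = Q(C_in − C).
So dC/dt = (C_in − C)/τ with τ = V/Q = 1990/85.7 = 23.221 min.
Solution: C(t) = C_in + (C₀ − C_in) e^(−t/τ).
C(67.5) = 2.87 + (0.00721 − 2.87)·e^(−67.5/23.221) = 2.87 + (-2.8628)·0.054644 = 2.7136 g/L.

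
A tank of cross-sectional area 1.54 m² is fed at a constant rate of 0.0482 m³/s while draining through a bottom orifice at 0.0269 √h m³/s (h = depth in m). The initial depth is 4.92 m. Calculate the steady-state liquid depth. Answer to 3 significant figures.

Accumulation of liquid (constant cross-section A): A dh/dt = Q_in − 0.0269 √h. At steady state dh/dt = 0:
Q_in = 0.0269 √h_ss ⇒ √h_ss = 0.0482/0.0269 = 1.7918.
h_ss = 1.7918² = 3.2106 m. (Since h₀ = 4.92 m > h_ss, the level will fall toward this value.)

3.21 m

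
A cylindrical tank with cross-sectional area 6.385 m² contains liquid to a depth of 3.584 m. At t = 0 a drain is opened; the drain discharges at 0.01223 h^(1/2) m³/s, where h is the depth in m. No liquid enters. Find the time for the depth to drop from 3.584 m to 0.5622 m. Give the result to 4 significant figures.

Unsteady balance on liquid volume: A dh/dt = −0.01223 √h.
∫ h^(−1/2) dh = −(0.01223/A) ∫ dt, giving 2√h = 2√h₀ − (0.01223/A) t.
t = 2A(√h₀ − √h)/0.01223 = 2·6.385·(√3.584 − √0.5622)/0.01223
  = 12.7700 × (1.89315 − 0.749800) / 0.01223 = 1193.83 s.

1194 s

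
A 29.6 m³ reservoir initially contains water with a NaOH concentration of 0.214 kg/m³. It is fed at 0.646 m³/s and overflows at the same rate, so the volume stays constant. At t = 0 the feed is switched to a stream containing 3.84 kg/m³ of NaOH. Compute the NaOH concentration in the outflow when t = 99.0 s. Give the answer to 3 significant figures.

Mass balance on the solute (V constant): V dC/dt = Q(C_in − C).
So dC/dt = (C_in − C)/τ with τ = V/Q = 29.6/0.646 = 45.820 s.
Solution: C(t) = C_in + (C₀ − C_in) e^(−t/τ).
C(99.0) = 3.84 + (0.214 − 3.84)·e^(−99.0/45.820) = 3.84 + (-3.6260)·0.11526 = 3.4221 kg/m³.

3.42 kg/m³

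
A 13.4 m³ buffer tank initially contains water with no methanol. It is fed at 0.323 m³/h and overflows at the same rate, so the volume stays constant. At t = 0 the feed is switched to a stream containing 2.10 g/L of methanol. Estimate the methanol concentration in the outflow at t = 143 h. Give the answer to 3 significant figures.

2.03 g/L

Mass balance on the solute (V constant): V dC/dt = Q(C_in − C).
Time constant τ = V/Q = 13.4/0.323 = 41.486 h.
Solution: C(t) = C_in + (C₀ − C_in) e^(−t/τ).
C(143) = 2.10 + (0 − 2.10)·e^(−143/41.486) = 2.10 + (-2.1000)·0.031843 = 2.0331 g/L.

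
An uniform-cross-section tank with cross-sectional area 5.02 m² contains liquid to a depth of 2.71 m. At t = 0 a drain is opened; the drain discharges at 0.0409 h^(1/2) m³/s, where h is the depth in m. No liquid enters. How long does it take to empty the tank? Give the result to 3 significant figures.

A dh/dt = −Q_out = −0.0409 √h.
Separate and integrate: 2(√h − √h₀) = −(0.0409/A) t.
Set h = 0: 2√h₀ = (0.0409/A) t_empty ⇒ t_empty = 2A√h₀/0.0409.
t_empty = 2·5.02·√2.71/0.0409 = 10.040·1.6462/0.0409 = 404.11 s.

404 s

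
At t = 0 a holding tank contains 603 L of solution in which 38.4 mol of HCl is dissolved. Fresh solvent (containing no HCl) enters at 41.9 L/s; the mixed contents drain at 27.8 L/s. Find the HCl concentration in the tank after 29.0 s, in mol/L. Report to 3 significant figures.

Total volume: dV/dt = Q_in − Q_out = 14.100 L/s, so V(t) = 603 + 14.100 t and V(29.0) = 1011.9 L.
No HCl enters, so dm/dt = −Q_out · (m/V).
dm/m = −Q_out dt/(V₀ + 14.100 t); integrating gives ln(m/m₀) = −(Q_out/(Q_in−Q_out)) ln(V/V₀).
m = m₀ (V₀/V)^(Q_out/(Q_in−Q_out)) = 38.4 × (603/1011.9)^(1.9716) = 13.838 mol.
C = m/V = 13.838/1011.9 = 0.013675 mol/L.

0.0137 mol/L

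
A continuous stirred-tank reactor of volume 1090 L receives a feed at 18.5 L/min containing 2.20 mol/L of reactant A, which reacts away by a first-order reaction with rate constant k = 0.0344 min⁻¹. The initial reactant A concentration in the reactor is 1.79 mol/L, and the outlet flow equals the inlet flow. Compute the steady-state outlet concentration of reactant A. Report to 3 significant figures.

V dC/dt = Q(C_in − C) − k V C.
At steady state: 0 = Q C_in − (Q + kV) C_ss, so C_ss = Q C_in/(Q + kV).
C_ss = 18.5·2.20/(18.5 + 0.0344·1090) = 40.700/55.996 = 0.72684 mol/L.

0.727 mol/L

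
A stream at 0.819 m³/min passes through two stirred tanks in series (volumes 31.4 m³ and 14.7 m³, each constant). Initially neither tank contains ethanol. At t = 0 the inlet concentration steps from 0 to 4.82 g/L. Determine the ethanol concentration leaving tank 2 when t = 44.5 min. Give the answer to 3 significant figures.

Each tank obeys Vᵢ dCᵢ/dt = Q(Cᵢ₋₁ − Cᵢ), so τᵢ = Vᵢ/Q.
τ₁ = 31.4/0.819 = 38.339 min; τ₂ = 14.7/0.819 = 17.949 min.
Solving the cascade with C₁(0)=C₂(0)=0 gives C₂(t) = C_in[1 − (τ₁ e^(−t/τ₁) − τ₂ e^(−t/τ₂))/(τ₁ − τ₂)].
At t = 44.5: e^(−t/τ₁) = 0.31327, e^(−t/τ₂) = 0.083803.
C₂ = 4.82·[1 − (38.339·0.31327 − 17.949·0.083803)/(20.391)] = 4.82·0.48474 = 2.3365 g/L.

2.34 g/L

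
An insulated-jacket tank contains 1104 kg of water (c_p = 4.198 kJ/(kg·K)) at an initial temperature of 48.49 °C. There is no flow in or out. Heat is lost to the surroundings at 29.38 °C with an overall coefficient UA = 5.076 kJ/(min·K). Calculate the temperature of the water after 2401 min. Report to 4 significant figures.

Heat balance on the well-mixed liquid: M c_p dT/dt = −UA(T − T_amb).
dT/dt = (T_ss − T)/τ with T_ss = T_amb = 29.3800 °C, τ = M c_p/UA = 1104·4.198/5.076 = 913.040 min.
T approaches T_ss exponentially: T(t) = T_ss + (T₀ − T_ss) e^(−t/τ).
T(2401) = 29.3800 + (19.1100)·0.0721018 = 30.7579 °C.

30.76 °C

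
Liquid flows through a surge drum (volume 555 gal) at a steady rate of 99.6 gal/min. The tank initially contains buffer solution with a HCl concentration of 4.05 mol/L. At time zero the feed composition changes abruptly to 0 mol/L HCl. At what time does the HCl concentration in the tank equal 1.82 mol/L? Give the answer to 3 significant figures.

4.46 min

Species balance: V dC/dt = Q(C_in − C) ⇒ τ = V/Q = 5.5723 min.
C(t) = C_in + (C₀ − C_in) e^(−t/τ). Set C = 1.82 and solve for t:
e^(−t/τ) = (C − C_in)/(C₀ − C_in) = (1.82 − 0)/(4.05 − 0) = 0.44938
t = −τ ln(…) = 5.5723 × 0.79988 = 4.4572 min.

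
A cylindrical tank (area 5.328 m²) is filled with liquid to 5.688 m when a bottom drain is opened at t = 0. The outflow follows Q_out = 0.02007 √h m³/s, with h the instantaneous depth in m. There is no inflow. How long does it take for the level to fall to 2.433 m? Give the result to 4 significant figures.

438.1 s

Mass balance (ρ constant): A dh/dt = −0.02007 √h.
This is separable: 2 d(√h)/dt = −0.02007/A, so √h = √h₀ − (0.02007/(2A)) t.
t = 2A(√h₀ − √h)/0.02007 = 2·5.328·(√5.688 − √2.433)/0.02007
  = 10.6560 × (2.38495 − 1.55981) / 0.02007 = 438.104 s.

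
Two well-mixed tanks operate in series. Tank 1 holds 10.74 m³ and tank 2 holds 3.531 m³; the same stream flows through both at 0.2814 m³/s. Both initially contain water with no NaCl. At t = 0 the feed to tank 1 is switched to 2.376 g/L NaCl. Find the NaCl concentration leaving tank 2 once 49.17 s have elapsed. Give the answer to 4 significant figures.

1.423 g/L

Time constants: τᵢ = Vᵢ/Q for each well-mixed tank.
τ₁ = 10.74/0.2814 = 38.1663 s; τ₂ = 3.531/0.2814 = 12.5480 s.
Tank 1: C₁ = C_in(1 − e^(−t/τ₁)). Tank 2 (τ₁ ≠ τ₂): C₂ = C_in[1 − (τ₁ e^(−t/τ₁) − τ₂ e^(−t/τ₂))/(τ₁ − τ₂)].
At t = 49.17: e^(−t/τ₁) = 0.275737, e^(−t/τ₂) = 0.0198697.
C₂ = 2.376·[1 − (38.1663·0.275737 − 12.5480·0.0198697)/(25.6183)] = 2.376·0.598939 = 1.42308 g/L.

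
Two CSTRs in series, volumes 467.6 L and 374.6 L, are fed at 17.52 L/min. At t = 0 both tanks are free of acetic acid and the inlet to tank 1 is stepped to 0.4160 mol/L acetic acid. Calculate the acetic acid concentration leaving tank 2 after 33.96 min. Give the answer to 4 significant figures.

Time constants: τᵢ = Vᵢ/Q for each well-mixed tank.
τ₁ = 467.6/17.52 = 26.6895 min; τ₂ = 374.6/17.52 = 21.3813 min.
Solving the cascade with C₁(0)=C₂(0)=0 gives C₂(t) = C_in[1 − (τ₁ e^(−t/τ₁) − τ₂ e^(−t/τ₂))/(τ₁ − τ₂)].
At t = 33.96: e^(−t/τ₁) = 0.280155, e^(−t/τ₂) = 0.204271.
C₂ = 0.4160·[1 − (26.6895·0.280155 − 21.3813·0.204271)/(5.30822)] = 0.4160·0.414187 = 0.172302 mol/L.

0.1723 mol/L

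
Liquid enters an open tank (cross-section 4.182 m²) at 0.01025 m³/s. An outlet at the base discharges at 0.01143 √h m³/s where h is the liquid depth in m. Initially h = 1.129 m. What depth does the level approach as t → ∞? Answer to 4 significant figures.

0.8042 m

Level balance: A dh/dt = 0.01025 − 0.01143 √h. Setting dh/dt = 0:
Q_in = 0.01143 √h_ss ⇒ √h_ss = 0.01025/0.01143 = 0.896763.
h_ss = 0.896763² = 0.804184 m. (Since h₀ = 1.129 m > h_ss, the level will fall toward this value.)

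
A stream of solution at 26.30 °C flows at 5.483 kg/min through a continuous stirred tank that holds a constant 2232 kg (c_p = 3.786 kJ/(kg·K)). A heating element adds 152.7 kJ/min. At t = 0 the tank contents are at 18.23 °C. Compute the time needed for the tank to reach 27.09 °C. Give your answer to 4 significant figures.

M c_p dT/dt = ṁ c_p (T_in − T) + Q̇.
τ = M/ṁ = 407.076 min; T_ss = T_in + Q̇/(ṁ c_p) = 33.6560 °C.
T(t) = T_ss + (T₀ − T_ss) e^(−t/τ). Set T = 27.09:
e^(−t/τ) = (27.09 − 33.6560)/(18.23 − 33.6560) = 0.425644
t = −407.076 · ln(0.425644) = 347.705 min.

347.7 min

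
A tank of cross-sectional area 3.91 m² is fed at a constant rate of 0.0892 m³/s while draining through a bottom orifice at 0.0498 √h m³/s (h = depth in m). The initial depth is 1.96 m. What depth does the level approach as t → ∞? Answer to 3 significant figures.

3.21 m

A dh/dt = Q_in − 0.0498 √h. Steady state requires inflow = outflow:
Q_in = 0.0498 √h_ss ⇒ √h_ss = 0.0892/0.0498 = 1.7912.
h_ss = 1.7912² = 3.2083 m. (Since h₀ = 1.96 m < h_ss, the level will rise toward this value.)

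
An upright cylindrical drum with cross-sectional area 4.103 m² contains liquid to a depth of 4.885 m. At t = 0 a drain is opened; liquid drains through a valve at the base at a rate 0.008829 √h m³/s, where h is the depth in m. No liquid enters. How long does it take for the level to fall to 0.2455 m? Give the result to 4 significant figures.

1594 s

Volume balance on the tank: A dh/dt = −0.008829 √h.
This is separable: 2 d(√h)/dt = −0.008829/A, so √h = √h₀ − (0.008829/(2A)) t.
t = 2A(√h₀ − √h)/0.008829 = 2·4.103·(√4.885 − √0.2455)/0.008829
  = 8.20600 × (2.21020 − 0.495480) / 0.008829 = 1593.73 s.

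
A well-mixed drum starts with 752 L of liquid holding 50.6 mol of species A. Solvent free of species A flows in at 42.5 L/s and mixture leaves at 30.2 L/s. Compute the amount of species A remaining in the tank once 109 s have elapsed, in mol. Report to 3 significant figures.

4.10 mol

Total volume: dV/dt = Q_in − Q_out = 12.300 L/s, so V(t) = 752 + 12.300 t and V(109) = 2092.7 L.
No species A enters, so dm/dt = −Q_out · (m/V).
Separate: dm/m = −Q_out dt/V(t) ⇒ ln(m/m₀) = −(Q_out/(Q_in−Q_out)) ln(V/V₀).
m = m₀ (V₀/V)^(Q_out/(Q_in−Q_out)) = 50.6 × (752/2092.7)^(2.4553) = 4.1002 mol.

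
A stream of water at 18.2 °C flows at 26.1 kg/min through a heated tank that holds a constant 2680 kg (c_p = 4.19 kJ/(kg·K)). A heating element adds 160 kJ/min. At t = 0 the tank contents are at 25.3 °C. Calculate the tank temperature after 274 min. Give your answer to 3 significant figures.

M c_p dT/dt = ṁ c_p (T_in − T) + Q̇.
Rearrange: dT/dt = (T_ss − T)/τ with τ = M/ṁ = 102.68 min and T_ss = T_in + Q̇/(ṁ c_p) = 19.663 °C.
T approaches T_ss exponentially: T(t) = T_ss + (T₀ − T_ss) e^(−t/τ).
T(274) = 19.663 + (5.6369)·e^(−274/102.68) = 19.663 + (5.6369)·0.069361 = 20.054 °C.

20.1 °C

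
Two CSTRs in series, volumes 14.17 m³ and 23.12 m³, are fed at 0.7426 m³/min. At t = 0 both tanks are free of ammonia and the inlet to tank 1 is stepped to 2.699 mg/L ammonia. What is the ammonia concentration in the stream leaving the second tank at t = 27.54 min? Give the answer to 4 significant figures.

0.8294 mg/L

Species balance on tank i: dCᵢ/dt = (Cᵢ₋₁ − Cᵢ)/τᵢ with τᵢ = Vᵢ/Q.
τ₁ = 14.17/0.7426 = 19.0816 min; τ₂ = 23.12/0.7426 = 31.1339 min.
Tank 1: C₁ = C_in(1 − e^(−t/τ₁)). Tank 2 (τ₁ ≠ τ₂): C₂ = C_in[1 − (τ₁ e^(−t/τ₁) − τ₂ e^(−t/τ₂))/(τ₁ − τ₂)].
At t = 27.54: e^(−t/τ₁) = 0.236153, e^(−t/τ₂) = 0.412893.
C₂ = 2.699·[1 − (19.0816·0.236153 − 31.1339·0.412893)/(-12.0522)] = 2.699·0.307286 = 0.829366 mg/L.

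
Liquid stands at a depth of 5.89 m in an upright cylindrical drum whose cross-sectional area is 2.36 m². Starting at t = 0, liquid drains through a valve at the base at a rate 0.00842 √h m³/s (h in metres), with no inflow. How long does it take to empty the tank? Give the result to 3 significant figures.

A dh/dt = −Q_out = −0.00842 √h.
Separate and integrate: 2(√h − √h₀) = −(0.00842/A) t.
Tank is empty when √h = 0: t_empty = 2A√h₀/0.00842.
t_empty = 2·2.36·√5.89/0.00842 = 4.7200·2.4269/0.00842 = 1360.5 s.

1360 s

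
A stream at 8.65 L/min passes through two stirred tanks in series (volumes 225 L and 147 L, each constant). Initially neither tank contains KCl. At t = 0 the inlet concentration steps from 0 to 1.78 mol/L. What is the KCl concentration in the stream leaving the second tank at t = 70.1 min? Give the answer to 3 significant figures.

Time constants: τᵢ = Vᵢ/Q for each well-mixed tank.
τ₁ = 225/8.65 = 26.012 min; τ₂ = 147/8.65 = 16.994 min.
Solving the cascade with C₁(0)=C₂(0)=0 gives C₂(t) = C_in[1 − (τ₁ e^(−t/τ₁) − τ₂ e^(−t/τ₂))/(τ₁ − τ₂)].
At t = 70.1: e^(−t/τ₁) = 0.067545, e^(−t/τ₂) = 0.016165.
C₂ = 1.78·[1 − (26.012·0.067545 − 16.994·0.016165)/(9.0173)] = 1.78·0.83562 = 1.4874 mol/L.

1.49 mol/L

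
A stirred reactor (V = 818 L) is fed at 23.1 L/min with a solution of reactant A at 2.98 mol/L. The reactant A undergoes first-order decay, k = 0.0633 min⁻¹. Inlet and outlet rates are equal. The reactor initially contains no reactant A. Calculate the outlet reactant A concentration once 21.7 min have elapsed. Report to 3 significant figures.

Accumulation = in − out − consumed: V dC/dt = Q C_in − Q C − k V C.
This is linear with rate a = Q/V + k = 0.091540 min⁻¹.
C_ss = Q C_in/(Q + kV) = 0.91932 mol/L; C(t) = C_ss + (C₀ − C_ss) e^(−a t).
C(21.7) = 0.91932 + (-0.91932)·e^(−0.091540·21.7) = 0.91932 + (-0.91932)·0.13719 = 0.79320 mol/L.

0.793 mol/L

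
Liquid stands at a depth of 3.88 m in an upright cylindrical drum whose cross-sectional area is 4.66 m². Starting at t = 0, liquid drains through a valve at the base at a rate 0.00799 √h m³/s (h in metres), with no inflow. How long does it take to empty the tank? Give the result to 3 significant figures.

With no inflow, A dh/dt = −0.00799 √h.
∫ h^(−1/2) dh = −(0.00799/A) ∫ dt, giving 2√h = 2√h₀ − (0.00799/A) t.
Tank is empty when √h = 0: t_empty = 2A√h₀/0.00799.
t_empty = 2·4.66·√3.88/0.00799 = 9.3200·1.9698/0.00799 = 2297.7 s.

2300 s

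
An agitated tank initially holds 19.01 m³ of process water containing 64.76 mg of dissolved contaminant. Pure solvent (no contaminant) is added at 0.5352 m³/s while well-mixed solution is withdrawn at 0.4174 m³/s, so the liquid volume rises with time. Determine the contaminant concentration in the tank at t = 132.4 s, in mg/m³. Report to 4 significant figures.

0.2240 mg/m³

Let m(t) be the amount of contaminant. Volume: V(t) = V₀ + (Q_in − Q_out) t = 19.01 + 0.117800 t; V(132.4) = 34.6067 m³.
Solute balance: dm/dt = 0 − Q_out C = −Q_out m/V(t).
dm/m = −Q_out dt/(V₀ + 0.117800 t); integrating gives ln(m/m₀) = −(Q_out/(Q_in−Q_out)) ln(V/V₀).
m = m₀ (V₀/V)^(Q_out/(Q_in−Q_out)) = 64.76 × (19.01/34.6067)^(3.54329) = 7.75209 mg.
C = m/V = 7.75209/34.6067 = 0.224005 mg/m³.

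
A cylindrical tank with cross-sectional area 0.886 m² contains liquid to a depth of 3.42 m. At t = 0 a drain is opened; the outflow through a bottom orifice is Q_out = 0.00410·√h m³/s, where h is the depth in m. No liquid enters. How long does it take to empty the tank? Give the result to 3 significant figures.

Unsteady balance on liquid volume: A dh/dt = −0.00410 √h.
This is separable: 2 d(√h)/dt = −0.00410/A, so √h = √h₀ − (0.00410/(2A)) t.
Set h = 0: 2√h₀ = (0.00410/A) t_empty ⇒ t_empty = 2A√h₀/0.00410.
t_empty = 2·0.886·√3.42/0.00410 = 1.7720·1.8493/0.00410 = 799.27 s.

799 s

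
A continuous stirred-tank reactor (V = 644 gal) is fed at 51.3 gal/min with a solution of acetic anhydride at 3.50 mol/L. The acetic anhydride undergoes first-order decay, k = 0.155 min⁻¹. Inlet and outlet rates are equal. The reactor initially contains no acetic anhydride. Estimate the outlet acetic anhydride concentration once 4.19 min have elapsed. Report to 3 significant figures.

V dC/dt = Q(C_in − C) − k V C.
dC/dt = (Q/V) C_in − (Q/V + k) C; effective rate a = Q/V + k = 0.079658 + 0.155 = 0.23466 min⁻¹.
C_ss = Q C_in/(Q + kV) = 1.1881 mol/L; C(t) = C_ss + (C₀ − C_ss) e^(−a t).
C(4.19) = 1.1881 + (-1.1881)·e^(−0.23466·4.19) = 1.1881 + (-1.1881)·0.37411 = 0.74364 mol/L.

0.744 mol/L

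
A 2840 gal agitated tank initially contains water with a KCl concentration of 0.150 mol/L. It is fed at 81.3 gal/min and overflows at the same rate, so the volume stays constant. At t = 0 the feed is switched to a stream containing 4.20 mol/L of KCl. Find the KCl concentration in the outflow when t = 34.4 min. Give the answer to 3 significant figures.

Species balance on the tank: V dC/dt = Q(C_in − C).
Time constant τ = V/Q = 2840/81.3 = 34.932 min.
Solution: C(t) = C_in + (C₀ − C_in) e^(−t/τ).
C(34.4) = 4.20 + (0.150 − 4.20)·e^(−34.4/34.932) = 4.20 + (-4.0500)·0.37353 = 2.6872 mol/L.

2.69 mol/L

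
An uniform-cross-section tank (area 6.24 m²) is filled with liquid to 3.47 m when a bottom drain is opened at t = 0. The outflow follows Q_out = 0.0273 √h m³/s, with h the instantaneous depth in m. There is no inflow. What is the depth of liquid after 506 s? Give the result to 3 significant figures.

A dh/dt = −Q_out = −0.0273 √h.
Separate and integrate: 2(√h − √h₀) = −(0.0273/A) t.
√h = √3.47 − 0.0273·506/(2·6.24) = 1.8628 − 1.1069 = 0.75592.
h = 0.75592² = 0.57141 m.

0.571 m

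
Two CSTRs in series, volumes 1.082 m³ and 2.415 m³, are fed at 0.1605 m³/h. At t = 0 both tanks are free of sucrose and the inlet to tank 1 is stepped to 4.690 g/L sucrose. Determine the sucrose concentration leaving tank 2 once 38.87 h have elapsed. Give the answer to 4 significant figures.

4.060 g/L

Species balance on tank i: dCᵢ/dt = (Cᵢ₋₁ − Cᵢ)/τᵢ with τᵢ = Vᵢ/Q.
τ₁ = 1.082/0.1605 = 6.74143 h; τ₂ = 2.415/0.1605 = 15.0467 h.
Tank 1: C₁ = C_in(1 − e^(−t/τ₁)). Tank 2 (τ₁ ≠ τ₂): C₂ = C_in[1 − (τ₁ e^(−t/τ₁) − τ₂ e^(−t/τ₂))/(τ₁ − τ₂)].
At t = 38.87: e^(−t/τ₁) = 0.00313277, e^(−t/τ₂) = 0.0755254.
C₂ = 4.690·[1 − (6.74143·0.00313277 − 15.0467·0.0755254)/(-8.30530)] = 4.690·0.865713 = 4.06019 g/L.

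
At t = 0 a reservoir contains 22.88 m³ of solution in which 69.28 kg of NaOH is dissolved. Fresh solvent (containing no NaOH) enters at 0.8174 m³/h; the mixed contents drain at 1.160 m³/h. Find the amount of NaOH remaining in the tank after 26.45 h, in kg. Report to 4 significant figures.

12.56 kg

Total volume: dV/dt = Q_in − Q_out = -0.342600 m³/h, so V(t) = 22.88 − 0.342600 t and V(26.45) = 13.8182 m³.
Species balance (pure solvent in): dm/dt = −Q_out · m/V(t).
Separate: dm/m = −Q_out dt/V(t) ⇒ ln(m/m₀) = −(Q_out/(Q_in−Q_out)) ln(V/V₀).
m = m₀ (V₀/V)^(Q_out/(Q_in−Q_out)) = 69.28 × (22.88/13.8182)^(-3.38587) = 12.5629 kg.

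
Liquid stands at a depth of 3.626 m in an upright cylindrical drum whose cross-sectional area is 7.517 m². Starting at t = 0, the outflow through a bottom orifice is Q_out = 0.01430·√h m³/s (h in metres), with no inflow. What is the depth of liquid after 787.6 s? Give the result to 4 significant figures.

1.334 m

Unsteady balance on liquid volume: A dh/dt = −0.01430 √h.
∫ h^(−1/2) dh = −(0.01430/A) ∫ dt, giving 2√h = 2√h₀ − (0.01430/A) t.
√h = √3.626 − 0.01430·787.6/(2·7.517) = 1.90421 − 0.749147 = 1.15506.
h = 1.15506² = 1.33416 m.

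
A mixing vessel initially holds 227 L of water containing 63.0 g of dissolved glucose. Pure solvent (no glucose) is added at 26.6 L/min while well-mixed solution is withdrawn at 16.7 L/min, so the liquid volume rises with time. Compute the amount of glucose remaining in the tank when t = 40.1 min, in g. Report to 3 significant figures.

11.4 g

Total volume: dV/dt = Q_in − Q_out = 9.9000 L/min, so V(t) = 227 + 9.9000 t and V(40.1) = 623.99 L.
Solute balance: dm/dt = 0 − Q_out C = −Q_out m/V(t).
Separate: dm/m = −Q_out dt/V(t) ⇒ ln(m/m₀) = −(Q_out/(Q_in−Q_out)) ln(V/V₀).
m = m₀ (V₀/V)^(Q_out/(Q_in−Q_out)) = 63.0 × (227/623.99)^(1.6869) = 11.443 g.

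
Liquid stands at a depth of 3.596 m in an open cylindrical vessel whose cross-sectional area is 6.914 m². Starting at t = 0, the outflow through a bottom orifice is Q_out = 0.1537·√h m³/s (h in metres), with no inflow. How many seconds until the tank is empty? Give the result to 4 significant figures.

With no inflow, A dh/dt = −0.1537 √h.
This is separable: 2 d(√h)/dt = −0.1537/A, so √h = √h₀ − (0.1537/(2A)) t.
Set h = 0: 2√h₀ = (0.1537/A) t_empty ⇒ t_empty = 2A√h₀/0.1537.
t_empty = 2·6.914·√3.596/0.1537 = 13.8280·1.89631/0.1537 = 170.606 s.

170.6 s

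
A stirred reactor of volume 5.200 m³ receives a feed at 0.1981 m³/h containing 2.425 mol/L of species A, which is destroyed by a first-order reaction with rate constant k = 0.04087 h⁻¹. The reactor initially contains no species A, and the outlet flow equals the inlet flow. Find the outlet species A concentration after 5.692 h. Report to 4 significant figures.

V dC/dt = Q(C_in − C) − k V C.
This is linear with rate a = Q/V + k = 0.0789662 h⁻¹.
C_ss = Q C_in/(Q + kV) = 1.16991 mol/L; C(t) = C_ss + (C₀ − C_ss) e^(−a t).
C(5.692) = 1.16991 + (-1.16991)·e^(−0.0789662·5.692) = 1.16991 + (-1.16991)·0.637963 = 0.423550 mol/L.

0.4236 mol/L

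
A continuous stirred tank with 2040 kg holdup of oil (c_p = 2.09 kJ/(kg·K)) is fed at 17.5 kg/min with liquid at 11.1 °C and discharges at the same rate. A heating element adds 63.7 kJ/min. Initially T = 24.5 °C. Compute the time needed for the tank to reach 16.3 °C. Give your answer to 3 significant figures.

142 min

Energy balance: M c_p dT/dt = ṁ c_p (T_in − T) + 63.7.
τ = M/ṁ = 116.57 min; T_ss = T_in + Q̇/(ṁ c_p) = 12.842 °C.
T(t) = T_ss + (T₀ − T_ss) e^(−t/τ). Set T = 16.3:
e^(−t/τ) = (16.3 − 12.842)/(24.5 − 12.842) = 0.29664
t = −116.57 · ln(0.29664) = 141.66 min.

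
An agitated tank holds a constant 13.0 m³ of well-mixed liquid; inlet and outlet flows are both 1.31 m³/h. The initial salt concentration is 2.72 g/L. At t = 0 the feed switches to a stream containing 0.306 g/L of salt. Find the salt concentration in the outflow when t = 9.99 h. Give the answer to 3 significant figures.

1.19 g/L

Mass balance on the solute (V constant): V dC/dt = Q(C_in − C).
So dC/dt = (C_in − C)/τ with τ = V/Q = 13.0/1.31 = 9.9237 h.
Solution: C(t) = C_in + (C₀ − C_in) e^(−t/τ).
C(9.99) = 0.306 + (2.72 − 0.306)·e^(−9.99/9.9237) = 0.306 + (2.4140)·0.36543 = 1.1881 g/L.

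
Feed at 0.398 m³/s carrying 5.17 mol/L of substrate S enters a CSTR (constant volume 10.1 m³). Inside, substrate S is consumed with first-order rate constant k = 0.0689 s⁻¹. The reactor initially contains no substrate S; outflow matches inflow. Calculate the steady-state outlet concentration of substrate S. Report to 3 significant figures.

1.88 mol/L

Accumulation = in − out − consumed: V dC/dt = Q C_in − Q C − k V C.
At steady state: 0 = Q C_in − (Q + kV) C_ss, so C_ss = Q C_in/(Q + kV).
C_ss = 0.398·5.17/(0.398 + 0.0689·10.1) = 2.0577/1.0939 = 1.8810 mol/L.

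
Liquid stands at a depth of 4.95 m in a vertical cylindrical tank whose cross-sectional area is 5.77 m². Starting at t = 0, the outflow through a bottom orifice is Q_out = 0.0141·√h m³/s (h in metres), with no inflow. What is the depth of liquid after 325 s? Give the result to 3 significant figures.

3.34 m

With no inflow, A dh/dt = −0.0141 √h.
This is separable: 2 d(√h)/dt = −0.0141/A, so √h = √h₀ − (0.0141/(2A)) t.
√h = √4.95 − 0.0141·325/(2·5.77) = 2.2249 − 0.39710 = 1.8278.
h = 1.8278² = 3.3407 m.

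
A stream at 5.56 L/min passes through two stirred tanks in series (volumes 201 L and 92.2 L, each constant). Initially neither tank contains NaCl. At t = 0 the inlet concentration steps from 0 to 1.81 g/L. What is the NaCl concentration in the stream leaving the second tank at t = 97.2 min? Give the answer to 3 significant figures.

Species balance on tank i: dCᵢ/dt = (Cᵢ₋₁ − Cᵢ)/τᵢ with τᵢ = Vᵢ/Q.
τ₁ = 201/5.56 = 36.151 min; τ₂ = 92.2/5.56 = 16.583 min.
Solving the cascade with C₁(0)=C₂(0)=0 gives C₂(t) = C_in[1 − (τ₁ e^(−t/τ₁) − τ₂ e^(−t/τ₂))/(τ₁ − τ₂)].
At t = 97.2: e^(−t/τ₁) = 0.067968, e^(−t/τ₂) = 0.0028469.
C₂ = 1.81·[1 − (36.151·0.067968 − 16.583·0.0028469)/(19.568)] = 1.81·0.87685 = 1.5871 g/L.

1.59 g/L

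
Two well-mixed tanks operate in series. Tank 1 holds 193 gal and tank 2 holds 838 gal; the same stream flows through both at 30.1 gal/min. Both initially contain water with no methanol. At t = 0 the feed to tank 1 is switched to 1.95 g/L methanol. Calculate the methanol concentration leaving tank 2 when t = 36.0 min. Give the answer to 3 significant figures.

1.26 g/L

Each tank obeys Vᵢ dCᵢ/dt = Q(Cᵢ₋₁ − Cᵢ), so τᵢ = Vᵢ/Q.
τ₁ = 193/30.1 = 6.4120 min; τ₂ = 838/30.1 = 27.841 min.
Solving the cascade with C₁(0)=C₂(0)=0 gives C₂(t) = C_in[1 − (τ₁ e^(−t/τ₁) − τ₂ e^(−t/τ₂))/(τ₁ − τ₂)].
At t = 36.0: e^(−t/τ₁) = 0.0036446, e^(−t/τ₂) = 0.27442.
C₂ = 1.95·[1 − (6.4120·0.0036446 − 27.841·0.27442)/(-21.429)] = 1.95·0.64455 = 1.2569 g/L.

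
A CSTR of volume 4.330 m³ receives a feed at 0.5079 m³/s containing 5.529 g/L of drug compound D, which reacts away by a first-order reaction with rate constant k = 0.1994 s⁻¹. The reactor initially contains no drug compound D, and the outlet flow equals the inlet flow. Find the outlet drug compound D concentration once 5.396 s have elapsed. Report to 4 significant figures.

1.677 g/L

Accumulation = in − out − consumed: V dC/dt = Q C_in − Q C − k V C.
dC/dt = (Q/V) C_in − (Q/V + k) C; effective rate a = Q/V + k = 0.117298 + 0.1994 = 0.316698 s⁻¹.
C_ss = Q C_in/(Q + kV) = 2.04782 g/L; C(t) = C_ss + (C₀ − C_ss) e^(−a t).
C(5.396) = 2.04782 + (-2.04782)·e^(−0.316698·5.396) = 2.04782 + (-2.04782)·0.181064 = 1.67703 g/L.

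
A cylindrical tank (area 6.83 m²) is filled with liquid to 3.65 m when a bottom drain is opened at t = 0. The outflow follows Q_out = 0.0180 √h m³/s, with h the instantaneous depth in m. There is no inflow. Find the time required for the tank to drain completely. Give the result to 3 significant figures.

1450 s

With no inflow, A dh/dt = −0.0180 √h.
∫ h^(−1/2) dh = −(0.0180/A) ∫ dt, giving 2√h = 2√h₀ − (0.0180/A) t.
Set h = 0: 2√h₀ = (0.0180/A) t_empty ⇒ t_empty = 2A√h₀/0.0180.
t_empty = 2·6.83·√3.65/0.0180 = 13.660·1.9105/0.0180 = 1449.9 s.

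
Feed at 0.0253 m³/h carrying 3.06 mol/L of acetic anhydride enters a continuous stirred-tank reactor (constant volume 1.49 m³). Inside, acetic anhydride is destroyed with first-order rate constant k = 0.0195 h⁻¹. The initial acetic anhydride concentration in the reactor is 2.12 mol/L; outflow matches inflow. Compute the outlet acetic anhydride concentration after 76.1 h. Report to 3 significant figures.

Species balance: V dC/dt = Q C_in − Q C − k V C.
This is linear with rate a = Q/V + k = 0.036480 h⁻¹.
C_ss = Q C_in/(Q + kV) = 1.4243 mol/L; C(t) = C_ss + (C₀ − C_ss) e^(−a t).
C(76.1) = 1.4243 + (0.69570)·e^(−0.036480·76.1) = 1.4243 + (0.69570)·0.062280 = 1.4676 mol/L.

1.47 mol/L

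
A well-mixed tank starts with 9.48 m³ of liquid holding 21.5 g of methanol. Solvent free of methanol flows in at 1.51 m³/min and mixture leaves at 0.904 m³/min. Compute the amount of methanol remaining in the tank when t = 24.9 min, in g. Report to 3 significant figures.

Let m(t) be the amount of methanol. Volume: V(t) = V₀ + (Q_in − Q_out) t = 9.48 + 0.60600 t; V(24.9) = 24.569 m³.
Species balance (pure solvent in): dm/dt = −Q_out · m/V(t).
Separate: dm/m = −Q_out dt/V(t) ⇒ ln(m/m₀) = −(Q_out/(Q_in−Q_out)) ln(V/V₀).
m = m₀ (V₀/V)^(Q_out/(Q_in−Q_out)) = 21.5 × (9.48/24.569)^(1.4917) = 5.1936 g.

5.19 g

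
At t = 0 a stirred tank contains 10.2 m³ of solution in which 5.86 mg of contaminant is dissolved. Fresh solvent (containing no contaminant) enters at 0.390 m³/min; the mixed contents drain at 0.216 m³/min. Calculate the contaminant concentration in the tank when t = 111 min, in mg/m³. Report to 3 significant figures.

Total volume: dV/dt = Q_in − Q_out = 0.17400 m³/min, so V(t) = 10.2 + 0.17400 t and V(111) = 29.514 m³.
Solute balance: dm/dt = 0 − Q_out C = −Q_out m/V(t).
Separate: dm/m = −Q_out dt/V(t) ⇒ ln(m/m₀) = −(Q_out/(Q_in−Q_out)) ln(V/V₀).
m = m₀ (V₀/V)^(Q_out/(Q_in−Q_out)) = 5.86 × (10.2/29.514)^(1.2414) = 1.5671 mg.
C = m/V = 1.5671/29.514 = 0.053096 mg/m³.

0.0531 mg/m³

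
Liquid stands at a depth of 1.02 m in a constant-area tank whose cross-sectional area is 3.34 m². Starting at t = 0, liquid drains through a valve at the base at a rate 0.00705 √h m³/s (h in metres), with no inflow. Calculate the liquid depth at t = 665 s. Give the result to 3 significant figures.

Accumulation of liquid (constant cross-section A): A dh/dt = −0.00705 √h.
∫ h^(−1/2) dh = −(0.00705/A) ∫ dt, giving 2√h = 2√h₀ − (0.00705/A) t.
√h = √1.02 − 0.00705·665/(2·3.34) = 1.0100 − 0.70183 = 0.30812.
h = 0.30812² = 0.094936 m.

0.0949 m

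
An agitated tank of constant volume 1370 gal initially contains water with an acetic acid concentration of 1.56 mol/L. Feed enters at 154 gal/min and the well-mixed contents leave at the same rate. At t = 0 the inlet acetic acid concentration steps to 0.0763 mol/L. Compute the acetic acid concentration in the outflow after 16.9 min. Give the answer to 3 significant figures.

Accumulation = in − out for the solute gives V dC/dt = Q(C_in − C).
Rewrite as dC/dt + C/τ = C_in/τ, τ = V/Q = 8.8961 min.
Solution: C(t) = C_in + (C₀ − C_in) e^(−t/τ).
C(16.9) = 0.0763 + (1.56 − 0.0763)·e^(−16.9/8.8961) = 0.0763 + (1.4837)·0.14961 = 0.29828 mol/L.

0.298 mol/L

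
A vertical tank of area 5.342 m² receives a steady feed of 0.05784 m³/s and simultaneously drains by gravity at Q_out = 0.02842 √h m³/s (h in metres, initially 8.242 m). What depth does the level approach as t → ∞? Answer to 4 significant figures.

4.142 m

Level balance: A dh/dt = 0.05784 − 0.02842 √h. Setting dh/dt = 0:
Q_in = 0.02842 √h_ss ⇒ √h_ss = 0.05784/0.02842 = 2.03519.
h_ss = 2.03519² = 4.14198 m. (Since h₀ = 8.242 m > h_ss, the level will fall toward this value.)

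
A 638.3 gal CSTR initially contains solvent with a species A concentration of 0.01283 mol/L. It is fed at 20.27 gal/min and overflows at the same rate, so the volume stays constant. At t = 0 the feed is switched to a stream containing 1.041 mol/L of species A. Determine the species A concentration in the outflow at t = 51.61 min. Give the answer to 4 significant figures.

0.8413 mol/L

Species balance on the tank: V dC/dt = Q(C_in − C).
So dC/dt = (C_in − C)/τ with τ = V/Q = 638.3/20.27 = 31.4899 min.
Integrating: C(t) = C_in + (C₀ − C_in) e^(−t/τ).
C(51.61) = 1.041 + (0.01283 − 1.041)·e^(−51.61/31.4899) = 1.041 + (-1.02817)·0.194186 = 0.841344 mol/L.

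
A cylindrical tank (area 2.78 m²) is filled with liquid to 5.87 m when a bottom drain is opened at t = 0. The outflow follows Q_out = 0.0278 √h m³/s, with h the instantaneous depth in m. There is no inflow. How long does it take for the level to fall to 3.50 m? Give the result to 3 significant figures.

A dh/dt = −Q_out = −0.0278 √h.
This is separable: 2 d(√h)/dt = −0.0278/A, so √h = √h₀ − (0.0278/(2A)) t.
t = 2A(√h₀ − √h)/0.0278 = 2·2.78·(√5.87 − √3.50)/0.0278
  = 5.5600 × (2.4228 − 1.8708) / 0.0278 = 110.40 s.

110 s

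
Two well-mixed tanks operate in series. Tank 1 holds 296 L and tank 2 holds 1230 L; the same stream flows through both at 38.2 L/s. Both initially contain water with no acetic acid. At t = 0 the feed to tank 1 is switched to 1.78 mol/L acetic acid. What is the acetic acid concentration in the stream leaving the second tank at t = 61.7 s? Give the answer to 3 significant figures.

Time constants: τᵢ = Vᵢ/Q for each well-mixed tank.
τ₁ = 296/38.2 = 7.7487 s; τ₂ = 1230/38.2 = 32.199 s.
Solving the cascade with C₁(0)=C₂(0)=0 gives C₂(t) = C_in[1 − (τ₁ e^(−t/τ₁) − τ₂ e^(−t/τ₂))/(τ₁ − τ₂)].
At t = 61.7: e^(−t/τ₁) = 0.00034823, e^(−t/τ₂) = 0.14716.
C₂ = 1.78·[1 − (7.7487·0.00034823 − 32.199·0.14716)/(-24.450)] = 1.78·0.80631 = 1.4352 mol/L.

1.44 mol/L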